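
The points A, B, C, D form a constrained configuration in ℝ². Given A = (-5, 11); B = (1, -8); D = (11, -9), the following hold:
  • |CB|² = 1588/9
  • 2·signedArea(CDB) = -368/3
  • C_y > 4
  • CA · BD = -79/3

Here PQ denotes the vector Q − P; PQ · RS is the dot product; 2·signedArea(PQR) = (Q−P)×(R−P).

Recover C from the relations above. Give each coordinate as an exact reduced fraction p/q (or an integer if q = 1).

1. C_x = -3  [2·signedArea(CDB) = -368/3 ∩ CA · BD = -79/3]
2. C_y = 14/3  [2·signedArea(CDB) = -368/3 ∩ CA · BD = -79/3]
   → C = (-3, 14/3)

C = (-3, 14/3)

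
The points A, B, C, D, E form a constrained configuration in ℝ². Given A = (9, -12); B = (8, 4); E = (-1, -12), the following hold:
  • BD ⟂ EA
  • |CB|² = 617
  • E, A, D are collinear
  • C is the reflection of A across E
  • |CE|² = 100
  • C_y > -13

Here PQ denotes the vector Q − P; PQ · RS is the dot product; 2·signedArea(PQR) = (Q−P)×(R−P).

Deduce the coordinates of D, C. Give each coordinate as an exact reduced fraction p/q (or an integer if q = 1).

C = (-11, -12)
D = (8, -12)

1. D_x = 8  [E, A, D are collinear ∩ BD ⟂ EA]
2. D_y = -12  [E, A, D are collinear ∩ BD ⟂ EA]
   → D = (8, -12)
3. C_x = -11  [C is the reflection of A across E]
4. C_y = -12  [C is the reflection of A across E]
   → C = (-11, -12)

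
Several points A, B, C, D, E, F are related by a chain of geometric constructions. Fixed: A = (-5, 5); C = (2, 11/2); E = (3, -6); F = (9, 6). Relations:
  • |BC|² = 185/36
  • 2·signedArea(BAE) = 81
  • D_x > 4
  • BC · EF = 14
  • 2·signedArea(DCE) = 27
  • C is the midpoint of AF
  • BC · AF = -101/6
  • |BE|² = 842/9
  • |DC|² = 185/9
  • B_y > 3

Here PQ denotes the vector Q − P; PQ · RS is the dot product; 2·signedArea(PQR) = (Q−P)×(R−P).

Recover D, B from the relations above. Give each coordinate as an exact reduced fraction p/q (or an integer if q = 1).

1. D_x = 14/3  [line 23/2·x + 1·y + -111/2 = 0 ∩ |DC|² = 185/9]
2. D_y = 11/6  [line 23/2·x + 1·y + -111/2 = 0 ∩ |DC|² = 185/9]
   → D = (14/3, 11/6)
3. B_x = 10/3  [2·signedArea(BAE) = 81 ∩ BC · EF = 14]
4. B_y = 11/3  [2·signedArea(BAE) = 81 ∩ BC · EF = 14]
   → B = (10/3, 11/3)

B = (10/3, 11/3)
D = (14/3, 11/6)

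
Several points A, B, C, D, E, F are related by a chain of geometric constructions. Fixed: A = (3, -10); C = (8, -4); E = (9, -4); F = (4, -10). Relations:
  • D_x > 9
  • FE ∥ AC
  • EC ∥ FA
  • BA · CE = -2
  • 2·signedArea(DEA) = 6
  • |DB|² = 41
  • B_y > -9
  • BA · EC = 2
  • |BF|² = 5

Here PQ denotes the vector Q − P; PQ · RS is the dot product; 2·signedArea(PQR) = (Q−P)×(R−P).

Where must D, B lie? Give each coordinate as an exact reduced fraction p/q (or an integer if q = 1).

B = (5, -8)
D = (10, -4)

1. B_x = 5  [BA · CE = -2]
2. B_y = -8  [|BF|² = 5]
   → B = (5, -8)
3. D_x = 10  [line 6·x + -6·y + -84 = 0 ∩ |DB|² = 41]
4. D_y = -4  [line 6·x + -6·y + -84 = 0 ∩ |DB|² = 41]
   → D = (10, -4)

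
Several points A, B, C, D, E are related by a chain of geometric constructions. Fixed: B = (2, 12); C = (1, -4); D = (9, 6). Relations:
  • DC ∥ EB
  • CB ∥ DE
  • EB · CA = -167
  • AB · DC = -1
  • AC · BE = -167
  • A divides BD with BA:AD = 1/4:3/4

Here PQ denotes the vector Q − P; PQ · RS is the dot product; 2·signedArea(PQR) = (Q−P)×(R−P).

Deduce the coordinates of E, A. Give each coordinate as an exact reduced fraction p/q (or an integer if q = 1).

1. E_x = 10  [DC ∥ EB ∩ CB ∥ DE]
2. E_y = 22  [DC ∥ EB ∩ CB ∥ DE]
   → E = (10, 22)
3. A_x = 15/4  [A divides BD with BA:AD = 1/4:3/4]
4. A_y = 21/2  [A divides BD with BA:AD = 1/4:3/4]
   → A = (15/4, 21/2)

A = (15/4, 21/2)
E = (10, 22)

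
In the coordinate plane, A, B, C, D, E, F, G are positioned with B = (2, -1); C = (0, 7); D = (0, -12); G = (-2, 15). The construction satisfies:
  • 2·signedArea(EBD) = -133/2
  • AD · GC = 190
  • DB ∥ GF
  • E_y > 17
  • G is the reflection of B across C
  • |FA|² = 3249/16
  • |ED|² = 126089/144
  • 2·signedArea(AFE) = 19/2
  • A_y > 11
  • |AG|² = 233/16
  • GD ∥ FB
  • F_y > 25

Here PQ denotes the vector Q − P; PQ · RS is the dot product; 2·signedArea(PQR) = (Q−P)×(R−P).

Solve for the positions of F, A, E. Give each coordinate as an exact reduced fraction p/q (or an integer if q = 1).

A = (0, 47/4)
E = (-2/3, 211/12)
F = (0, 26)

1. F_x = 0  [GD ∥ FB ∩ DB ∥ GF]
2. F_y = 26  [GD ∥ FB ∩ DB ∥ GF]
   → F = (0, 26)
3. E_x = -2/3  [line 11·x + -2·y + 85/2 = 0 ∩ |ED|² = 126089/144]
4. E_y = 211/12  [line 11·x + -2·y + 85/2 = 0 ∩ |ED|² = 126089/144]
   → E = (-2/3, 211/12)
5. A_x = 0  [AD · GC = 190 ∩ 2·signedArea(AFE) = 19/2]
6. A_y = 47/4  [AD · GC = 190 ∩ 2·signedArea(AFE) = 19/2]
   → A = (0, 47/4)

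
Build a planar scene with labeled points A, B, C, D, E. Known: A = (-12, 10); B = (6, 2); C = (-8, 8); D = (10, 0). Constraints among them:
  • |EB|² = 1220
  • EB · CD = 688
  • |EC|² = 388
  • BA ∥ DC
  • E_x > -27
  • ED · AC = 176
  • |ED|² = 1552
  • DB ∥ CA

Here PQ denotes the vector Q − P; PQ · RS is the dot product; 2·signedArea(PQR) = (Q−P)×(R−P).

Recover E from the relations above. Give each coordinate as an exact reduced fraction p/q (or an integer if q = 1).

E = (-26, 16)

1. E_x = -26  [ED · AC = 176 ∩ EB · CD = 688]
2. E_y = 16  [ED · AC = 176 ∩ EB · CD = 688]
   → E = (-26, 16)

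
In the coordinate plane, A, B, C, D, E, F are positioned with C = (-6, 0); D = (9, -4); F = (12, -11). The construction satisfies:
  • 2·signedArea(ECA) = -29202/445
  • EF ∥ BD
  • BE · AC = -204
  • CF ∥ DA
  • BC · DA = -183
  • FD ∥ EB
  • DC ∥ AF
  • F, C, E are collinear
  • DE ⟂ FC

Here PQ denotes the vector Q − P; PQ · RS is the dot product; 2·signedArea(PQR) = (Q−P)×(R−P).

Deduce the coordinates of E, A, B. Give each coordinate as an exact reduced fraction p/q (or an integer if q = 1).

1. E_x = 2982/445  [F, C, E are collinear ∩ DE ⟂ FC]
2. E_y = -3454/445  [F, C, E are collinear ∩ DE ⟂ FC]
   → E = (2982/445, -3454/445)
3. A_x = 27  [DC ∥ AF ∩ CF ∥ DA]
4. A_y = -15  [DC ∥ AF ∩ CF ∥ DA]
   → A = (27, -15)
5. B_x = 1647/445  [EF ∥ BD ∩ FD ∥ EB]
6. B_y = -339/445  [EF ∥ BD ∩ FD ∥ EB]
   → B = (1647/445, -339/445)

A = (27, -15)
B = (1647/445, -339/445)
E = (2982/445, -3454/445)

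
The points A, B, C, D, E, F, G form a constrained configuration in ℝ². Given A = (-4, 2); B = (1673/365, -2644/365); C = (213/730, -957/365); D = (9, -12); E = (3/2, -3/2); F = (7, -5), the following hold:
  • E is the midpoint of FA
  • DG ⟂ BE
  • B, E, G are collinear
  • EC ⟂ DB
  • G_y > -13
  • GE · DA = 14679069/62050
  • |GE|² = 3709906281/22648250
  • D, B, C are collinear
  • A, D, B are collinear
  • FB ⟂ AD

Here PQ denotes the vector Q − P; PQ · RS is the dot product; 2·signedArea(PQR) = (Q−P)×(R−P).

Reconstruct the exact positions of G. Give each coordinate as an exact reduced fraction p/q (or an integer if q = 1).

1. G_x = 85539267/11324125  [B, E, G are collinear ∩ DG ⟂ BE]
2. G_y = -144681906/11324125  [B, E, G are collinear ∩ DG ⟂ BE]
   → G = (85539267/11324125, -144681906/11324125)

G = (85539267/11324125, -144681906/11324125)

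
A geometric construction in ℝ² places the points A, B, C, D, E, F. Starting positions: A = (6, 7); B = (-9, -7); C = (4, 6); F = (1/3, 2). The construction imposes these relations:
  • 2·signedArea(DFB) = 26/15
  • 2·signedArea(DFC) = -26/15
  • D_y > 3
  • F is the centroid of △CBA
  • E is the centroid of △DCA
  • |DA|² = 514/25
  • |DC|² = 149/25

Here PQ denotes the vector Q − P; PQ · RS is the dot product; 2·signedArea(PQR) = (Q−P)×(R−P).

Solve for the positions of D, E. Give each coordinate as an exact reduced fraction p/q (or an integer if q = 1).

1. D_x = 13/5  [2·signedArea(DFB) = 26/15 ∩ 2·signedArea(DFC) = -26/15]
2. D_y = 4  [2·signedArea(DFB) = 26/15 ∩ 2·signedArea(DFC) = -26/15]
   → D = (13/5, 4)
3. E_x = 21/5  [E is the centroid of △DCA]
4. E_y = 17/3  [E is the centroid of △DCA]
   → E = (21/5, 17/3)

D = (13/5, 4)
E = (21/5, 17/3)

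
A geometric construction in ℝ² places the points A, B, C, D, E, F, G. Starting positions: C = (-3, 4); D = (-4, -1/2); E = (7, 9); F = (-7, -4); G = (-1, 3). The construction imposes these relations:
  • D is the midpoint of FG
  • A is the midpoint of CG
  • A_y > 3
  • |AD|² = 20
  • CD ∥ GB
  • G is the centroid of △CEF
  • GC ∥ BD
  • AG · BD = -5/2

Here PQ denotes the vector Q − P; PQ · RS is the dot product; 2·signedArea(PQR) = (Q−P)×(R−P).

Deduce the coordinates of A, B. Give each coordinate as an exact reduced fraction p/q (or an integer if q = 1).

A = (-2, 7/2)
B = (-2, -3/2)

1. A_x = -2  [A is the midpoint of CG]
2. A_y = 7/2  [A is the midpoint of CG]
   → A = (-2, 7/2)
3. B_x = -2  [GC ∥ BD ∩ CD ∥ GB]
4. B_y = -3/2  [GC ∥ BD ∩ CD ∥ GB]
   → B = (-2, -3/2)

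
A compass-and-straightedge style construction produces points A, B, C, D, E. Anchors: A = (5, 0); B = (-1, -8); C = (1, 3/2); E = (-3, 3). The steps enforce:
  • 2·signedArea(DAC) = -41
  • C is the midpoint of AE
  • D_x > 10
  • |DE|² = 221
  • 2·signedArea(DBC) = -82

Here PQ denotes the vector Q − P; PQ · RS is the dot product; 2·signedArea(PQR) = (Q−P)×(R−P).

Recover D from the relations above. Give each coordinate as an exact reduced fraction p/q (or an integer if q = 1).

D = (11, 8)

1. D_x = 11  [2·signedArea(DBC) = -82 ∩ 2·signedArea(DAC) = -41]
2. D_y = 8  [2·signedArea(DBC) = -82 ∩ 2·signedArea(DAC) = -41]
   → D = (11, 8)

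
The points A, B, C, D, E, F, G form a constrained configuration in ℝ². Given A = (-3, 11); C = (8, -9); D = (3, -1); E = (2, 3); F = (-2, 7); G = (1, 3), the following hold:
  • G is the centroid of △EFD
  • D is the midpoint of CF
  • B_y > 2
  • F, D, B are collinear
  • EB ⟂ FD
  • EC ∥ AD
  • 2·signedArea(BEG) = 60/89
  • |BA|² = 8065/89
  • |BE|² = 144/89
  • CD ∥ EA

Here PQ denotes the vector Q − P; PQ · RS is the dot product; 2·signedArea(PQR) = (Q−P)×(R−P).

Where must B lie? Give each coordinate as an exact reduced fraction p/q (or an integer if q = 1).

B = (82/89, 207/89)

1. B_x = 82/89  [F, D, B are collinear ∩ EB ⟂ FD]
2. B_y = 207/89  [F, D, B are collinear ∩ EB ⟂ FD]
   → B = (82/89, 207/89)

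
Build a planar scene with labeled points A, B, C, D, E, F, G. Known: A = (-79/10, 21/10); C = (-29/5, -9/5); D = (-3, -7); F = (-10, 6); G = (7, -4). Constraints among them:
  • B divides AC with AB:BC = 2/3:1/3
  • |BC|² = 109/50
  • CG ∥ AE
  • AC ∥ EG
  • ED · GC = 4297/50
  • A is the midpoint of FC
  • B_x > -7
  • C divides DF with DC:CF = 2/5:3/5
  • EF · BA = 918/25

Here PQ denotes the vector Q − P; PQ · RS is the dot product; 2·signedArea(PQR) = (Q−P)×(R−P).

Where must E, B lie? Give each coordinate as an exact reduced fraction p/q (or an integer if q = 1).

B = (-13/2, -1/2)
E = (49/10, -1/10)

1. E_x = 49/10  [AC ∥ EG ∩ CG ∥ AE]
2. E_y = -1/10  [AC ∥ EG ∩ CG ∥ AE]
   → E = (49/10, -1/10)
3. B_x = -13/2  [B divides AC with AB:BC = 2/3:1/3]
4. B_y = -1/2  [B divides AC with AB:BC = 2/3:1/3]
   → B = (-13/2, -1/2)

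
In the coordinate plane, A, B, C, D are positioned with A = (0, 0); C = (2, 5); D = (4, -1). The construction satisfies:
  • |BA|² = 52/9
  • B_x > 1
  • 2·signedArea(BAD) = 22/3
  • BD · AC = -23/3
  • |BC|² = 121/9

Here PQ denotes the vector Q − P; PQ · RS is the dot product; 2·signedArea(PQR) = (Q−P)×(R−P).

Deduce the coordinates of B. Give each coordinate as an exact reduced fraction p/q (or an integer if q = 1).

1. B_x = 2  [2·signedArea(BAD) = 22/3 ∩ BD · AC = -23/3]
2. B_y = 4/3  [2·signedArea(BAD) = 22/3 ∩ BD · AC = -23/3]
   → B = (2, 4/3)

B = (2, 4/3)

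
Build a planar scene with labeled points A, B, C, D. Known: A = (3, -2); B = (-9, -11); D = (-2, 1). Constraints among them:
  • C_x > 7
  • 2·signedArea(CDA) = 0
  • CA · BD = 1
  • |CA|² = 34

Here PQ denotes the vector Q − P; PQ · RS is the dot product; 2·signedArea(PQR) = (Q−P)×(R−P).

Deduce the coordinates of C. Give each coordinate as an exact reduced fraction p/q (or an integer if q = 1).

C = (8, -5)

1. C_x = 8  [2·signedArea(CDA) = 0 ∩ CA · BD = 1]
2. C_y = -5  [2·signedArea(CDA) = 0 ∩ CA · BD = 1]
   → C = (8, -5)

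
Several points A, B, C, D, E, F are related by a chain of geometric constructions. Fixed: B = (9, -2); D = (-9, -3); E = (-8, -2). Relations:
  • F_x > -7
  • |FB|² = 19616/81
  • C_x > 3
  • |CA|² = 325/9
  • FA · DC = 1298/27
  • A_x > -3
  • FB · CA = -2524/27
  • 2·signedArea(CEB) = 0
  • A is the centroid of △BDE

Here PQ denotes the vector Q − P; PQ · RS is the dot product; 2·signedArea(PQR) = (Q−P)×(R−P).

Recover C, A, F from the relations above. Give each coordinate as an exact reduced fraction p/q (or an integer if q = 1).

1. C_y = -2  [2·signedArea(CEB) = 0]
2. A_x = -8/3  [A is the centroid of △BDE]
3. A_y = -7/3  [A is the centroid of △BDE]
   → A = (-8/3, -7/3)
4. C_x = 10/3  [|CA|² = 325/9]
   → C = (10/3, -2)
5. F_x = -59/9  [FB · CA = -2524/27 ∩ FA · DC = 1298/27]
6. F_y = -22/9  [FB · CA = -2524/27 ∩ FA · DC = 1298/27]
   → F = (-59/9, -22/9)

A = (-8/3, -7/3)
C = (10/3, -2)
F = (-59/9, -22/9)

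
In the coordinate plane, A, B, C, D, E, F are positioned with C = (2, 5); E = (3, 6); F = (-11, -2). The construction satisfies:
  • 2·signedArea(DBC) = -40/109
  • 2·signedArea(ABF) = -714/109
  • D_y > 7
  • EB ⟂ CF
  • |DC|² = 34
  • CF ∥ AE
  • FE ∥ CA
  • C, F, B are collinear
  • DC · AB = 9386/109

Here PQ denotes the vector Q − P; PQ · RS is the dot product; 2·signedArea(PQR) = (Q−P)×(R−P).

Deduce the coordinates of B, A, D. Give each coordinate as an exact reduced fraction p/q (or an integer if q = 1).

A = (16, 13)
B = (348/109, 615/109)
D = (7, 8)

1. B_x = 348/109  [C, F, B are collinear ∩ EB ⟂ CF]
2. B_y = 615/109  [C, F, B are collinear ∩ EB ⟂ CF]
   → B = (348/109, 615/109)
3. A_x = 16  [CF ∥ AE ∩ FE ∥ CA]
4. A_y = 13  [CF ∥ AE ∩ FE ∥ CA]
   → A = (16, 13)
5. D_x = 7  [2·signedArea(DBC) = -40/109 ∩ DC · AB = 9386/109]
6. D_y = 8  [2·signedArea(DBC) = -40/109 ∩ DC · AB = 9386/109]
   → D = (7, 8)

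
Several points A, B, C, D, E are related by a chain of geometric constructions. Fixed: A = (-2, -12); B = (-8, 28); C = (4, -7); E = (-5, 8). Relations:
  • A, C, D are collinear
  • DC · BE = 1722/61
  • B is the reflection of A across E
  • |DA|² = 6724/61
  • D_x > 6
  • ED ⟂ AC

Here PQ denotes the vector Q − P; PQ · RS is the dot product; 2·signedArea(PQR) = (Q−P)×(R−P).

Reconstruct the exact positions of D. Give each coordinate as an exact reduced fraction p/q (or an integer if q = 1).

D = (370/61, -322/61)

1. D_x = 370/61  [A, C, D are collinear ∩ ED ⟂ AC]
2. D_y = -322/61  [A, C, D are collinear ∩ ED ⟂ AC]
   → D = (370/61, -322/61)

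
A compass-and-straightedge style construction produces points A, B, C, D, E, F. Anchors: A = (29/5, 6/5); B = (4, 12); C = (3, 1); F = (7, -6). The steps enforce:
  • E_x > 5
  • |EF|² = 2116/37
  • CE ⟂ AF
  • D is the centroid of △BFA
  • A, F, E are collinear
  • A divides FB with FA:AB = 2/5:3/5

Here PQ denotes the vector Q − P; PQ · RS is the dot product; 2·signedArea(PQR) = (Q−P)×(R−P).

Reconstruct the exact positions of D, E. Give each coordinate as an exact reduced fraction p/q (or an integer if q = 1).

D = (28/5, 12/5)
E = (213/37, 54/37)

1. D_x = 28/5  [D is the centroid of △BFA]
2. D_y = 12/5  [D is the centroid of △BFA]
   → D = (28/5, 12/5)
3. E_x = 213/37  [A, F, E are collinear ∩ CE ⟂ AF]
4. E_y = 54/37  [A, F, E are collinear ∩ CE ⟂ AF]
   → E = (213/37, 54/37)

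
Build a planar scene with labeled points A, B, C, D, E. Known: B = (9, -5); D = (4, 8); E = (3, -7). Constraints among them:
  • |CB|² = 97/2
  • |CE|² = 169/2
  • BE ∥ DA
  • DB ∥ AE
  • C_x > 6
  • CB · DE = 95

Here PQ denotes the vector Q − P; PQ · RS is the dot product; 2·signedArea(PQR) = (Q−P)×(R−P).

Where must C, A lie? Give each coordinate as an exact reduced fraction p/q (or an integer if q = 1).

1. C_x = 13/2  [line 1·x + 15·y + -29 = 0 ∩ |CE|² = 169/2]
2. C_y = 3/2  [line 1·x + 15·y + -29 = 0 ∩ |CE|² = 169/2]
   → C = (13/2, 3/2)
3. A_x = -2  [DB ∥ AE ∩ BE ∥ DA]
4. A_y = 6  [DB ∥ AE ∩ BE ∥ DA]
   → A = (-2, 6)

A = (-2, 6)
C = (13/2, 3/2)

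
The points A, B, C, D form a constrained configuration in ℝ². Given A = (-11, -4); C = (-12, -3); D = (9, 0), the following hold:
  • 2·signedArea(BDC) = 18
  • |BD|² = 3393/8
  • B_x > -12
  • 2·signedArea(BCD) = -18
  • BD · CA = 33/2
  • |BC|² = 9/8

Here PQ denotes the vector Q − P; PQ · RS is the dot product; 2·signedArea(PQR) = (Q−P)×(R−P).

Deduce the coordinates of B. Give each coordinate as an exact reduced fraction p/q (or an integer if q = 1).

B = (-45/4, -15/4)

1. B_x = -45/4  [2·signedArea(BCD) = -18 ∩ BD · CA = 33/2]
2. B_y = -15/4  [2·signedArea(BCD) = -18 ∩ BD · CA = 33/2]
   → B = (-45/4, -15/4)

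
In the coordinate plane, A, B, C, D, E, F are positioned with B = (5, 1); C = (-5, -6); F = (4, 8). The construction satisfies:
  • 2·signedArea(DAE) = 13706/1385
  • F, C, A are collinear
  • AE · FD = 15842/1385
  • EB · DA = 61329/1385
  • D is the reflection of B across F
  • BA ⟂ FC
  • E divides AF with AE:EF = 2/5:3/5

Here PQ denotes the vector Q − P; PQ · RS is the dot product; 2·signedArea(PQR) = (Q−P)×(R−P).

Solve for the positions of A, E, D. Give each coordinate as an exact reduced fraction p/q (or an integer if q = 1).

1. A_x = 307/277  [F, C, A are collinear ∩ BA ⟂ FC]
2. A_y = 970/277  [F, C, A are collinear ∩ BA ⟂ FC]
   → A = (307/277, 970/277)
3. E_x = 3137/1385  [E divides AF with AE:EF = 2/5:3/5]
4. E_y = 7342/1385  [E divides AF with AE:EF = 2/5:3/5]
   → E = (3137/1385, 7342/1385)
5. D_x = 3  [D is the reflection of B across F]
6. D_y = 15  [D is the reflection of B across F]
   → D = (3, 15)

A = (307/277, 970/277)
D = (3, 15)
E = (3137/1385, 7342/1385)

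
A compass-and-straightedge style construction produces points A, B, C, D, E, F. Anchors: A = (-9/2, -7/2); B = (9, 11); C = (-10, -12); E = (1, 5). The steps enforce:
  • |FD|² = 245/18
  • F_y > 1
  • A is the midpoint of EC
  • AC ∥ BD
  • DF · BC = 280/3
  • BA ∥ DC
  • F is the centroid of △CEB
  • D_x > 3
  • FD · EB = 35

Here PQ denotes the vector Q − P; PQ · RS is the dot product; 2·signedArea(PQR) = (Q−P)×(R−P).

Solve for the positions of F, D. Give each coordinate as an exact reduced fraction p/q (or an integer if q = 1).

D = (7/2, 5/2)
F = (0, 4/3)

1. F_x = 0  [F is the centroid of △CEB]
2. F_y = 4/3  [F is the centroid of △CEB]
   → F = (0, 4/3)
3. D_x = 7/2  [BA ∥ DC ∩ AC ∥ BD]
4. D_y = 5/2  [BA ∥ DC ∩ AC ∥ BD]
   → D = (7/2, 5/2)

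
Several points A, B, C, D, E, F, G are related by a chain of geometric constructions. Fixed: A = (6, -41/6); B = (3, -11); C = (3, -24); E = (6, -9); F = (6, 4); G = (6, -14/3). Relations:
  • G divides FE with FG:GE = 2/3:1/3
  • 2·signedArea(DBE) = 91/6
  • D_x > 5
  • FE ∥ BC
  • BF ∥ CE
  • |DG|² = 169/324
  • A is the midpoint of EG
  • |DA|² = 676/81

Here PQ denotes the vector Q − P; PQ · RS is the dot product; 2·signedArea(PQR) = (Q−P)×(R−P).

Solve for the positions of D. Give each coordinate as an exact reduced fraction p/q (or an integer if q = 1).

1. D_x = 6  [line -2·x + 3·y + 143/6 = 0 ∩ |DA|² = 676/81]
2. D_y = -71/18  [line -2·x + 3·y + 143/6 = 0 ∩ |DA|² = 676/81]
   → D = (6, -71/18)

D = (6, -71/18)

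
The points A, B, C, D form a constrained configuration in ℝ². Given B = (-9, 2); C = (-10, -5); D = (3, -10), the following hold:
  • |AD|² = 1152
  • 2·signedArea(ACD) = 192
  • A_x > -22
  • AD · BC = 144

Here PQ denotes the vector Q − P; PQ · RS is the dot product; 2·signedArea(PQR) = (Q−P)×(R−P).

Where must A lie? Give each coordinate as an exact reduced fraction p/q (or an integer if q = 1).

1. A_x = -21  [2·signedArea(ACD) = 192 ∩ AD · BC = 144]
2. A_y = 14  [2·signedArea(ACD) = 192 ∩ AD · BC = 144]
   → A = (-21, 14)

A = (-21, 14)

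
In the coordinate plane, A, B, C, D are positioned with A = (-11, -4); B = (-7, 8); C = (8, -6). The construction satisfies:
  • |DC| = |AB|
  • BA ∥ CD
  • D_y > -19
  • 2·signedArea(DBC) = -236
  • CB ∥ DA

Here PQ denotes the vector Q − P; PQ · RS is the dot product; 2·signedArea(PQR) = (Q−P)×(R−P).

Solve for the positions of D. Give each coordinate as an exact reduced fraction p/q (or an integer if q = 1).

1. D_x = 4  [CB ∥ DA ∩ BA ∥ CD]
2. D_y = -18  [CB ∥ DA ∩ BA ∥ CD]
   → D = (4, -18)

D = (4, -18)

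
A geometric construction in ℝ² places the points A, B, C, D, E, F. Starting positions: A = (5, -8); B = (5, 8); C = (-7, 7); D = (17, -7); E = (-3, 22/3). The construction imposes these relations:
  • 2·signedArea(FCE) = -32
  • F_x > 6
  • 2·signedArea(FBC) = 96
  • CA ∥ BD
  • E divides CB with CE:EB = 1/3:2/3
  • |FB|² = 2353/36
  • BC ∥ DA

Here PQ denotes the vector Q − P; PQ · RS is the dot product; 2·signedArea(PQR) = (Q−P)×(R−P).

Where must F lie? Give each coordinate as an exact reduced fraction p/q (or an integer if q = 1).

F = (7, 1/6)

1. F_x = 7  [line -1/3·x + 4·y + 5/3 = 0 ∩ |FB|² = 2353/36]
2. F_y = 1/6  [line -1/3·x + 4·y + 5/3 = 0 ∩ |FB|² = 2353/36]
   → F = (7, 1/6)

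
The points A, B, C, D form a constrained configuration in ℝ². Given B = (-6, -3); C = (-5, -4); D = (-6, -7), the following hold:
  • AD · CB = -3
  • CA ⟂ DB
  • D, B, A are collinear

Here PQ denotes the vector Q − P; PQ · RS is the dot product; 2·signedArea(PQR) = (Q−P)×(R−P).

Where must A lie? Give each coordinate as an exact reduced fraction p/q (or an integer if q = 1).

1. A_x = -6  [D, B, A are collinear ∩ CA ⟂ DB]
2. A_y = -4  [D, B, A are collinear ∩ CA ⟂ DB]
   → A = (-6, -4)

A = (-6, -4)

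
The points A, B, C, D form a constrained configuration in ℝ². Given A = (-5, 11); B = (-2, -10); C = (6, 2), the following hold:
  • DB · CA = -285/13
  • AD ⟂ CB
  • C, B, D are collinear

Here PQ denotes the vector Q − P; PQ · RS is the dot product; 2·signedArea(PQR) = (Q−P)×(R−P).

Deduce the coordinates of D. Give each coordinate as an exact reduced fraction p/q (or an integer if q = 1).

1. D_x = 88/13  [C, B, D are collinear ∩ AD ⟂ CB]
2. D_y = 41/13  [C, B, D are collinear ∩ AD ⟂ CB]
   → D = (88/13, 41/13)

D = (88/13, 41/13)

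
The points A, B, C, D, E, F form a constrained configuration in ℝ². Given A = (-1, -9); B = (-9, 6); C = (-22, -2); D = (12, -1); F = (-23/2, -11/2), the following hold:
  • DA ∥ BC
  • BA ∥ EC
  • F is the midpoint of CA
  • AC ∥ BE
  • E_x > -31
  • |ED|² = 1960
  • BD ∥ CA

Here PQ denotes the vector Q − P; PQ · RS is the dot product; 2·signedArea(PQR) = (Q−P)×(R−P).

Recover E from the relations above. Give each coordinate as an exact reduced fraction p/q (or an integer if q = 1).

1. E_x = -30  [BA ∥ EC ∩ AC ∥ BE]
2. E_y = 13  [BA ∥ EC ∩ AC ∥ BE]
   → E = (-30, 13)

E = (-30, 13)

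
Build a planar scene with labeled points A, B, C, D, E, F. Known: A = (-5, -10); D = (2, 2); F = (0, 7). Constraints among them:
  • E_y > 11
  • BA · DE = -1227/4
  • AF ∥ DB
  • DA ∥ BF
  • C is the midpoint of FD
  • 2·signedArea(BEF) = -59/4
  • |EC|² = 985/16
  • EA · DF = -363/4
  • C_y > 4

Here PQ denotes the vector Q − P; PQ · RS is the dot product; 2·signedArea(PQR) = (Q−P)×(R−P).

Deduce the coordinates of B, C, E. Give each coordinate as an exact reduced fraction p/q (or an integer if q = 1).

1. B_x = 7  [DA ∥ BF ∩ AF ∥ DB]
2. B_y = 19  [DA ∥ BF ∩ AF ∥ DB]
   → B = (7, 19)
3. C_x = 1  [C is the midpoint of FD]
4. C_y = 9/2  [C is the midpoint of FD]
   → C = (1, 9/2)
5. E_x = 4  [EA · DF = -363/4 ∩ 2·signedArea(BEF) = -59/4]
6. E_y = 47/4  [EA · DF = -363/4 ∩ 2·signedArea(BEF) = -59/4]
   → E = (4, 47/4)

B = (7, 19)
C = (1, 9/2)
E = (4, 47/4)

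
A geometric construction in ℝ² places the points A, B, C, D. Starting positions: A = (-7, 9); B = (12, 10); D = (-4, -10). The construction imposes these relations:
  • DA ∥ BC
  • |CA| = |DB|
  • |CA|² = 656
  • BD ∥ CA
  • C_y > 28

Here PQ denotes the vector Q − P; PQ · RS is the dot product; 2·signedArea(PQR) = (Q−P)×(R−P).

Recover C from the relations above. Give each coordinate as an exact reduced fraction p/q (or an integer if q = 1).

C = (9, 29)

1. C_x = 9  [BD ∥ CA ∩ DA ∥ BC]
2. C_y = 29  [BD ∥ CA ∩ DA ∥ BC]
   → C = (9, 29)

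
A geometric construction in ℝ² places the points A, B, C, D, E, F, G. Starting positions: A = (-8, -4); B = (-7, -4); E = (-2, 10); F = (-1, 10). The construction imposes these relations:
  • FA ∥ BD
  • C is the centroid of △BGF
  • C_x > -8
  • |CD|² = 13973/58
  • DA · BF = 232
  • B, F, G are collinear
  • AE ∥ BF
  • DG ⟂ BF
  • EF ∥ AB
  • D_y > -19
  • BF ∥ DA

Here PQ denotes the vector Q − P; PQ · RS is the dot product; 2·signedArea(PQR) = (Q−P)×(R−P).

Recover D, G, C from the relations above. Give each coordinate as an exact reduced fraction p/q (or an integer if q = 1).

1. D_x = -14  [BF ∥ DA ∩ FA ∥ BD]
2. D_y = -18  [BF ∥ DA ∩ FA ∥ BD]
   → D = (-14, -18)
3. G_x = -763/58  [B, F, G are collinear ∩ DG ⟂ BF]
4. G_y = -1065/58  [B, F, G are collinear ∩ DG ⟂ BF]
   → G = (-763/58, -1065/58)
5. C_x = -409/58  [C is the centroid of △BGF]
6. C_y = -239/58  [C is the centroid of △BGF]
   → C = (-409/58, -239/58)

C = (-409/58, -239/58)
D = (-14, -18)
G = (-763/58, -1065/58)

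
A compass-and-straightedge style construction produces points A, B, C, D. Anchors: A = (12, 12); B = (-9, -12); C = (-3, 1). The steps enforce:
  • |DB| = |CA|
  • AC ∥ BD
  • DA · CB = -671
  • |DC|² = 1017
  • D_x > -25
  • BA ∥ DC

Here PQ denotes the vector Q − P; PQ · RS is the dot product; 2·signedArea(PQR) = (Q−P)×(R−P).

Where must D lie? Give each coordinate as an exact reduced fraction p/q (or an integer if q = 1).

1. D_x = -24  [BA ∥ DC ∩ AC ∥ BD]
2. D_y = -23  [BA ∥ DC ∩ AC ∥ BD]
   → D = (-24, -23)

D = (-24, -23)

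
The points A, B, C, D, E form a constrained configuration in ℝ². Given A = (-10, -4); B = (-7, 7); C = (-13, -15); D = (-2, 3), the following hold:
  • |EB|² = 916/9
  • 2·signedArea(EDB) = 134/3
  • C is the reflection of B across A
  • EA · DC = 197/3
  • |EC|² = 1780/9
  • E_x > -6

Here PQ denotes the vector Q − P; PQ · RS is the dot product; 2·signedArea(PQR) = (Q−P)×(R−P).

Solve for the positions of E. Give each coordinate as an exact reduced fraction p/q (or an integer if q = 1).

E = (-17/3, -3)

1. E_x = -17/3  [2·signedArea(EDB) = 134/3 ∩ EA · DC = 197/3]
2. E_y = -3  [2·signedArea(EDB) = 134/3 ∩ EA · DC = 197/3]
   → E = (-17/3, -3)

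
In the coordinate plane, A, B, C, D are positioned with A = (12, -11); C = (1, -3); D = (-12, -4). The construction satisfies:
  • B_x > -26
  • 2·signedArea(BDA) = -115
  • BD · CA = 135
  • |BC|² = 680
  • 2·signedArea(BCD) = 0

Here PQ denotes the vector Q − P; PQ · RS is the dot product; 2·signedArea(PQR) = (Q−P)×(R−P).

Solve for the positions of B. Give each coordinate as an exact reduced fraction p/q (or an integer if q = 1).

1. B_x = -25  [2·signedArea(BCD) = 0 ∩ BD · CA = 135]
2. B_y = -5  [2·signedArea(BCD) = 0 ∩ BD · CA = 135]
   → B = (-25, -5)

B = (-25, -5)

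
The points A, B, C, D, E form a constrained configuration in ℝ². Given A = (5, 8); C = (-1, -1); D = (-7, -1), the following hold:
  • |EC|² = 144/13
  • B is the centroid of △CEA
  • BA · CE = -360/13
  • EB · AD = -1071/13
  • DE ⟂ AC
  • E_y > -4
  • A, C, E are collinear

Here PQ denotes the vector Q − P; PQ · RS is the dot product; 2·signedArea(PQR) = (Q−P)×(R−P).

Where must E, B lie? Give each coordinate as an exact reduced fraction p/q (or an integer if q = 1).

1. E_x = -37/13  [A, C, E are collinear ∩ DE ⟂ AC]
2. E_y = -49/13  [A, C, E are collinear ∩ DE ⟂ AC]
   → E = (-37/13, -49/13)
3. B_x = 5/13  [B is the centroid of △CEA]
4. B_y = 14/13  [B is the centroid of △CEA]
   → B = (5/13, 14/13)

B = (5/13, 14/13)
E = (-37/13, -49/13)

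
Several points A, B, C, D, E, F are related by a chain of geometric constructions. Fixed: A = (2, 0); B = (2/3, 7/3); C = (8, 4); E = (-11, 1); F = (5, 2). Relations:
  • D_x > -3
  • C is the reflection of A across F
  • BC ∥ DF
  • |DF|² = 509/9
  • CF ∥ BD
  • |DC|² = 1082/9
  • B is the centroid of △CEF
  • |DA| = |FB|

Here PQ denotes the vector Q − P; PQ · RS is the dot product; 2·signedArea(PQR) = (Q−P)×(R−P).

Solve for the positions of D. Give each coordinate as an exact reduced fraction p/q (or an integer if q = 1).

D = (-7/3, 1/3)

1. D_x = -7/3  [BC ∥ DF ∩ CF ∥ BD]
2. D_y = 1/3  [BC ∥ DF ∩ CF ∥ BD]
   → D = (-7/3, 1/3)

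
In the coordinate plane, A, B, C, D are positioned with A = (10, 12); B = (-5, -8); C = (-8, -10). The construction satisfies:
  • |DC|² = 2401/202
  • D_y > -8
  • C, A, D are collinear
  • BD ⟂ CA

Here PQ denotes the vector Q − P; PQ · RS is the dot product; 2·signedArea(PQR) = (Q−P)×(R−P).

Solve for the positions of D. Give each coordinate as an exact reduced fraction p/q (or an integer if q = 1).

D = (-1175/202, -1481/202)

1. D_x = -1175/202  [C, A, D are collinear ∩ BD ⟂ CA]
2. D_y = -1481/202  [C, A, D are collinear ∩ BD ⟂ CA]
   → D = (-1175/202, -1481/202)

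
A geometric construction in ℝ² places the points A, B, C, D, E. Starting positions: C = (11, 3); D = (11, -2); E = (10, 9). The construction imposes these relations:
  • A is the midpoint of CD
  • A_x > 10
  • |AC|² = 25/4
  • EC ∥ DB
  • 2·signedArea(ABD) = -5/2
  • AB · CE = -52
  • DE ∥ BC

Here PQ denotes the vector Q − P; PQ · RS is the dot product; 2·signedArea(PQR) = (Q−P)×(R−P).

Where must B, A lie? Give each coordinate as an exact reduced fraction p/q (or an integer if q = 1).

A = (11, 1/2)
B = (12, -8)

1. B_x = 12  [DE ∥ BC ∩ EC ∥ DB]
2. B_y = -8  [DE ∥ BC ∩ EC ∥ DB]
   → B = (12, -8)
3. A_x = 11  [A is the midpoint of CD]
4. A_y = 1/2  [A is the midpoint of CD]
   → A = (11, 1/2)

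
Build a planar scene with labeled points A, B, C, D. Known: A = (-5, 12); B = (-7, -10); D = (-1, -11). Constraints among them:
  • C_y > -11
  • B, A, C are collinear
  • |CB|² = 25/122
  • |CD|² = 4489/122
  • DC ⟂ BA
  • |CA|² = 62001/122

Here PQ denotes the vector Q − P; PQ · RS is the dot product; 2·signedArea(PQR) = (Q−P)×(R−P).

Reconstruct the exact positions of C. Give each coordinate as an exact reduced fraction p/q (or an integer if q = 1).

1. C_x = -859/122  [B, A, C are collinear ∩ DC ⟂ BA]
2. C_y = -1275/122  [B, A, C are collinear ∩ DC ⟂ BA]
   → C = (-859/122, -1275/122)

C = (-859/122, -1275/122)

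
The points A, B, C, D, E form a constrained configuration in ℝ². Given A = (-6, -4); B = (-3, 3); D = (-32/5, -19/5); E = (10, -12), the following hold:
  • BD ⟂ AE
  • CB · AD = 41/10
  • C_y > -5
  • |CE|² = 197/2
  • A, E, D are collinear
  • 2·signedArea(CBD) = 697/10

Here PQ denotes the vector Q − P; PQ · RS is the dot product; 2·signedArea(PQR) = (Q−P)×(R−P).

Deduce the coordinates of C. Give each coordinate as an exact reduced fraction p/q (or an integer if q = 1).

1. C_x = 7/2  [line 34/5·x + -17/5·y + -391/10 = 0 ∩ |CE|² = 197/2]
2. C_y = -9/2  [line 34/5·x + -17/5·y + -391/10 = 0 ∩ |CE|² = 197/2]
   → C = (7/2, -9/2)

C = (7/2, -9/2)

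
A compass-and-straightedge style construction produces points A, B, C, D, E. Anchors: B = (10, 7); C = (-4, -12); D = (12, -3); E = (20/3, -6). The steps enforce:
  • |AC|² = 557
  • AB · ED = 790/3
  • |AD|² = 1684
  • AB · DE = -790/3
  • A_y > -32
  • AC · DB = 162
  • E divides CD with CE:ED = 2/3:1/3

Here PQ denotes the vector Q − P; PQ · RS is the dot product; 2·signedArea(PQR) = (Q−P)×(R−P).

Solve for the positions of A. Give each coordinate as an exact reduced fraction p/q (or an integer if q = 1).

1. A_x = -18  [AB · DE = -790/3 ∩ AC · DB = 162]
2. A_y = -31  [AB · DE = -790/3 ∩ AC · DB = 162]
   → A = (-18, -31)

A = (-18, -31)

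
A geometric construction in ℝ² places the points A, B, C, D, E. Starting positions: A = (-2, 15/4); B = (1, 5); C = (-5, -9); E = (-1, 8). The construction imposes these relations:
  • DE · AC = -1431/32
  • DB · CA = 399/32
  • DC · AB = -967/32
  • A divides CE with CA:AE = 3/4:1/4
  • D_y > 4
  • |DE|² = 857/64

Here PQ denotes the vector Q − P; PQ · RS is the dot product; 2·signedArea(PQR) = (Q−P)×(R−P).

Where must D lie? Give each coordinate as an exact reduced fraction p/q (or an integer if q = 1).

1. D_x = -1/2  [DC · AB = -967/32 ∩ DE · AC = -1431/32]
2. D_y = 35/8  [DC · AB = -967/32 ∩ DE · AC = -1431/32]
   → D = (-1/2, 35/8)

D = (-1/2, 35/8)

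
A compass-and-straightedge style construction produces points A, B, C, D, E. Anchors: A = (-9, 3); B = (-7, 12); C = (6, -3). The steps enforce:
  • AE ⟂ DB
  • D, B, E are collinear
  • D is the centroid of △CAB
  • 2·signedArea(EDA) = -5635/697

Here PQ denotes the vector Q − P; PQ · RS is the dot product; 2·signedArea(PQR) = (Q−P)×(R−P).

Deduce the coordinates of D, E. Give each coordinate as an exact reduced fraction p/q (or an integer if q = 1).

D = (-10/3, 4)
E = (-2745/697, 3708/697)

1. D_x = -10/3  [D is the centroid of △CAB]
2. D_y = 4  [D is the centroid of △CAB]
   → D = (-10/3, 4)
3. E_x = -2745/697  [D, B, E are collinear ∩ AE ⟂ DB]
4. E_y = 3708/697  [D, B, E are collinear ∩ AE ⟂ DB]
   → E = (-2745/697, 3708/697)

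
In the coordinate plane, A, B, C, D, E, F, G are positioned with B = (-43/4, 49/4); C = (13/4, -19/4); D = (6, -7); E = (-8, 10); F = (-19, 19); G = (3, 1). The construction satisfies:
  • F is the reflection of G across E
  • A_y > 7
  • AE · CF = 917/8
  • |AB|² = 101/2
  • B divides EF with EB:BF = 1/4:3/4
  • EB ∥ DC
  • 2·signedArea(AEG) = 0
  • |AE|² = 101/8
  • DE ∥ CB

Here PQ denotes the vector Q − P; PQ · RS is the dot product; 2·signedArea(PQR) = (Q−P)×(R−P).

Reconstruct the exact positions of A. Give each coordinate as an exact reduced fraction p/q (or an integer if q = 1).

1. A_x = -21/4  [2·signedArea(AEG) = 0 ∩ AE · CF = 917/8]
2. A_y = 31/4  [2·signedArea(AEG) = 0 ∩ AE · CF = 917/8]
   → A = (-21/4, 31/4)

A = (-21/4, 31/4)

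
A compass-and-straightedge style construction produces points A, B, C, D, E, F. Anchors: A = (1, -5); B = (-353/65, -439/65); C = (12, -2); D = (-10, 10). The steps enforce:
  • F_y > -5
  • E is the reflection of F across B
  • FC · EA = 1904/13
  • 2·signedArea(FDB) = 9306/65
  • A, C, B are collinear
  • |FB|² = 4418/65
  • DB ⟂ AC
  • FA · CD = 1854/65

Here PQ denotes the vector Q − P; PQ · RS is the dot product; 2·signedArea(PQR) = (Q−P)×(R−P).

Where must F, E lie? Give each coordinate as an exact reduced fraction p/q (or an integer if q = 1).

E = (-174/13, -116/13)
F = (164/65, -298/65)

1. F_x = 164/65  [2·signedArea(FDB) = 9306/65 ∩ FA · CD = 1854/65]
2. F_y = -298/65  [2·signedArea(FDB) = 9306/65 ∩ FA · CD = 1854/65]
   → F = (164/65, -298/65)
3. E_x = -174/13  [E is the reflection of F across B]
4. E_y = -116/13  [E is the reflection of F across B]
   → E = (-174/13, -116/13)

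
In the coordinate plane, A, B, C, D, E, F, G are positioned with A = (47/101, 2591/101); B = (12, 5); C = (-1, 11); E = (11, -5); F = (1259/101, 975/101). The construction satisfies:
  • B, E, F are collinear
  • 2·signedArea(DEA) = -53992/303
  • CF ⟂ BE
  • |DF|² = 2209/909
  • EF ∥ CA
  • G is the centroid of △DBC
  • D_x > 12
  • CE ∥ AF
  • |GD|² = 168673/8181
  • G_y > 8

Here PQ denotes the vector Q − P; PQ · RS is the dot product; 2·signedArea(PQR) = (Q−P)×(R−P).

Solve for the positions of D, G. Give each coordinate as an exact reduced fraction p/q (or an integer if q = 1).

D = (3730/303, 2455/303)
G = (7063/909, 7303/909)

1. D_x = 3730/303  [line -3096/101·x + -1064/101·y + 140200/303 = 0 ∩ |DF|² = 2209/909]
2. D_y = 2455/303  [line -3096/101·x + -1064/101·y + 140200/303 = 0 ∩ |DF|² = 2209/909]
   → D = (3730/303, 2455/303)
3. G_x = 7063/909  [G is the centroid of △DBC]
4. G_y = 7303/909  [G is the centroid of △DBC]
   → G = (7063/909, 7303/909)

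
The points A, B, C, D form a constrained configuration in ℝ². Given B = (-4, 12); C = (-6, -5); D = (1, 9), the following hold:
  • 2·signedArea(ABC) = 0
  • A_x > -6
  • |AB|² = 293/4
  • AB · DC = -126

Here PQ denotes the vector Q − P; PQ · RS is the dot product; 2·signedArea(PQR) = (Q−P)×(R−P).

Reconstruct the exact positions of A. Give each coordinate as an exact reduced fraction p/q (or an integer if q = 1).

A = (-5, 7/2)

1. A_x = -5  [2·signedArea(ABC) = 0 ∩ AB · DC = -126]
2. A_y = 7/2  [2·signedArea(ABC) = 0 ∩ AB · DC = -126]
   → A = (-5, 7/2)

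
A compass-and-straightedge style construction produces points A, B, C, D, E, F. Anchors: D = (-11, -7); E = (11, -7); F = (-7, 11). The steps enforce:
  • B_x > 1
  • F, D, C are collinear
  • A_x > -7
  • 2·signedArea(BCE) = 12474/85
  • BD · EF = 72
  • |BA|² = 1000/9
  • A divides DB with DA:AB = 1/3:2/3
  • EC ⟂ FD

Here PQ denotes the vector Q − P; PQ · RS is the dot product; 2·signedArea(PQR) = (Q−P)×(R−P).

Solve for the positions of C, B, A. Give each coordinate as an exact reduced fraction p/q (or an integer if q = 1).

1. C_x = -847/85  [F, D, C are collinear ∩ EC ⟂ FD]
2. C_y = -199/85  [F, D, C are collinear ∩ EC ⟂ FD]
   → C = (-847/85, -199/85)
3. B_x = 2  [2·signedArea(BCE) = 12474/85 ∩ BD · EF = 72]
4. B_y = 2  [2·signedArea(BCE) = 12474/85 ∩ BD · EF = 72]
   → B = (2, 2)
5. A_x = -20/3  [A divides DB with DA:AB = 1/3:2/3]
6. A_y = -4  [A divides DB with DA:AB = 1/3:2/3]
   → A = (-20/3, -4)

A = (-20/3, -4)
B = (2, 2)
C = (-847/85, -199/85)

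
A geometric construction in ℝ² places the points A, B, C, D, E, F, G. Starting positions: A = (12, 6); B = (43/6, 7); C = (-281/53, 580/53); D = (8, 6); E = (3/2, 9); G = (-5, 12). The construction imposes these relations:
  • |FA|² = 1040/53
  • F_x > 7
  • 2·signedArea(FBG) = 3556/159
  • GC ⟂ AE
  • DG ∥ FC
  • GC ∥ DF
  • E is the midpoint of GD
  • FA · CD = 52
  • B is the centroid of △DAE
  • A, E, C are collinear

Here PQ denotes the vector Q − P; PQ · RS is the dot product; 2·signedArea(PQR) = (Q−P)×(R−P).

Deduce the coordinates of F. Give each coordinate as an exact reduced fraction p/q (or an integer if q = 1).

1. F_x = 408/53  [DG ∥ FC ∩ GC ∥ DF]
2. F_y = 262/53  [DG ∥ FC ∩ GC ∥ DF]
   → F = (408/53, 262/53)

F = (408/53, 262/53)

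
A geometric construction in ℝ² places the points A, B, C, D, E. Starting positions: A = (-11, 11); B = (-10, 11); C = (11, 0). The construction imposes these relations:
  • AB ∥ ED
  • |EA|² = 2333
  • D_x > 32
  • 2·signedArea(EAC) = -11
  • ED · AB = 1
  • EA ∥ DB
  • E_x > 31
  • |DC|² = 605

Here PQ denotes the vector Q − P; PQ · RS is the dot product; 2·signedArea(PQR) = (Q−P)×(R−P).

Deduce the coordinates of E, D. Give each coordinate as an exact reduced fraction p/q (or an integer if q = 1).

1. E_x = 32  [line 11·x + 22·y + -110 = 0 ∩ |EA|² = 2333]
2. E_y = -11  [line 11·x + 22·y + -110 = 0 ∩ |EA|² = 2333]
   → E = (32, -11)
3. D_x = 33  [EA ∥ DB ∩ AB ∥ ED]
4. D_y = -11  [EA ∥ DB ∩ AB ∥ ED]
   → D = (33, -11)

D = (33, -11)
E = (32, -11)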